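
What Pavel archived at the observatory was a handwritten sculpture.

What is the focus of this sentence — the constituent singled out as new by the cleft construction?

a handwritten sculpture

In a pseudo-cleft "What ... was X", the post-copular constituent X is the focus.
Here the focus is "a handwritten sculpture". The backgrounded (presupposed) material includes "Pavel" and "at the observatory".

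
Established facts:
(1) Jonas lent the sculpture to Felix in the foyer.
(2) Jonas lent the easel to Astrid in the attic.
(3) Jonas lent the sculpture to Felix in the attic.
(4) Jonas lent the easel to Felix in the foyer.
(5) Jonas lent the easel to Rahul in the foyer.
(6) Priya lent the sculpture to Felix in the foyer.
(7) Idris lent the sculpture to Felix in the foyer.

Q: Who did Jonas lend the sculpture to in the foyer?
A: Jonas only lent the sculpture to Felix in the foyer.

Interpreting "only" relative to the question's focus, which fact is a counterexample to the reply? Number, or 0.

0

The question "Who did ... to ...?" targets the recipient, so in the reply the focus falls on "Felix".
"Only" then excludes alternative recipients while the background — Jonas as agent and the sculpture as thing and in the foyer as setting — is held fixed.
No fact keeps Jonas as agent and the sculpture as thing and in the foyer as setting while changing the recipient; every other fact differs on something backgrounded. The reply stands.
(Fact (3) would refute a reading with focus on the setting — but that is not what the question asks.)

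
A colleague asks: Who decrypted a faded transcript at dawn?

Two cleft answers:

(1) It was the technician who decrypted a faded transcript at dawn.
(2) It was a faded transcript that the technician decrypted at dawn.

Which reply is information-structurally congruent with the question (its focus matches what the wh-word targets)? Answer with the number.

1

The question word "who" targets the subject (agent).
Option (1) clefts "the technician" — that matches what the question asks about.
Option (2) clefts "a faded transcript" — the direct object, not what was asked.
So the congruent reply is (1).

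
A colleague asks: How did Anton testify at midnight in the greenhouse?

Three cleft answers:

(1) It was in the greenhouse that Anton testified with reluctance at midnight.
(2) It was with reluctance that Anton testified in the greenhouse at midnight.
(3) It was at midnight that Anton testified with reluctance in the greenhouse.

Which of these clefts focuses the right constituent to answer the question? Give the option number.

2

The question word "how" targets the manner.
Option (1) clefts "in the greenhouse" — the location, not what was asked.
Option (2) clefts "with reluctance" — that matches what the question asks about.
Option (3) clefts "at midnight" — the time, not what was asked.
So the congruent reply is (2).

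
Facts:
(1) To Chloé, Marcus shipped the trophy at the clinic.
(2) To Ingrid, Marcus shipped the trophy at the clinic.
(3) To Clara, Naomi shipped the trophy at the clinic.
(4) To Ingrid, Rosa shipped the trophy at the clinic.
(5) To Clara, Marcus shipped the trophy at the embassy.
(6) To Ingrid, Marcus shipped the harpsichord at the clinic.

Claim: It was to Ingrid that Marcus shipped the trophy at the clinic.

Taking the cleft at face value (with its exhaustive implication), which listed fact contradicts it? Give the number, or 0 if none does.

1

Focus of the cleft: "Ingrid" (the recipient). Presupposed background: same agent, thing, setting (Marcus / the trophy / at the clinic).
The exhaustive reading says no other recipient fits that background.
Fact (1) shares the background but with recipient = Chloé; exhaustivity is violated.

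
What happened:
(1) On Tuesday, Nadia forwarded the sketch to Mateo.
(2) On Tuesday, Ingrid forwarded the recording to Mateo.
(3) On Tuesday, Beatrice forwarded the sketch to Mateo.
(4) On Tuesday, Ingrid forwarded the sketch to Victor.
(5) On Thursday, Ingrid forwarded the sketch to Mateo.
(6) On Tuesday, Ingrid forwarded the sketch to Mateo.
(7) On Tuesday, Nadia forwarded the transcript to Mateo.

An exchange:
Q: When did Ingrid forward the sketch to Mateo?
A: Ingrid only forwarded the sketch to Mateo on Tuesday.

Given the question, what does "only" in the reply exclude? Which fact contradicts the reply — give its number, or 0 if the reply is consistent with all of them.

5

The question "When did ...?" targets the setting, so in the reply the focus falls on "on Tuesday".
So "only" ranges over settings; the rest (same agent, thing, recipient (Ingrid / the sketch / Mateo)) is presupposed.
Fact (5) shares the background with a different setting (on Thursday) — counterexample.
(Fact (2) would refute a reading with focus on the thing — but that is not what the question asks.)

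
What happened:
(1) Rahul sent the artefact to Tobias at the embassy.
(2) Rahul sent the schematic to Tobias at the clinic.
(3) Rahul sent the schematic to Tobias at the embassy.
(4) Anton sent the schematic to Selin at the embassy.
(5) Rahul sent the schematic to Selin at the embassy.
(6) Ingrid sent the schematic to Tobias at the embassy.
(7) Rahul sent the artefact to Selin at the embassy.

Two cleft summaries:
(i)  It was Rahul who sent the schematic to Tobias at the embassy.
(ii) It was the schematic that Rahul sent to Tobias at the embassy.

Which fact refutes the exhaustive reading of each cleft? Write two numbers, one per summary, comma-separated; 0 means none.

(i): focus "Rahul". Looking for same thing, recipient, setting (the schematic / Tobias / at the embassy) with some other agent — fact (6) has Ingrid there. Refuted.
(ii): focus "the schematic". Looking for same agent, recipient, setting (Rahul / Tobias / at the embassy) with some other thing — fact (1) has the artefact there. Refuted.

6, 1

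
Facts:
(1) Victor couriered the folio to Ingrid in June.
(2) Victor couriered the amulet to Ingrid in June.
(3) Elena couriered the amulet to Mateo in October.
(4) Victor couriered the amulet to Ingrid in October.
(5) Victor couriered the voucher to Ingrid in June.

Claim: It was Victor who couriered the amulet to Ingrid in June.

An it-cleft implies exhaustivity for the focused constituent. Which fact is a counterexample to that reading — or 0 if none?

The cleft puts "Victor" in focus and presupposes the open proposition with the amulet as thing and Ingrid as recipient and in June as setting.
The exhaustive reading says no other agent fits that background.
No listed fact matches the background with a different agent. Exhaustivity holds.

0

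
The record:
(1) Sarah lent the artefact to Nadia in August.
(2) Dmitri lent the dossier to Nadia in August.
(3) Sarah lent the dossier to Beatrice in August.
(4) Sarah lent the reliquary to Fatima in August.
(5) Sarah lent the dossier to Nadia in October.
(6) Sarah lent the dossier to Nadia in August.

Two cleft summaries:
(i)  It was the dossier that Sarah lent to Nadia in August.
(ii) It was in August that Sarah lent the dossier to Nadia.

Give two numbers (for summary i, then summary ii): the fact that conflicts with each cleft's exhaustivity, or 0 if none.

Summary (i) focuses "the dossier" (the thing); background Sarah as agent and Nadia as recipient and in August as setting. Fact (1) matches that background with thing = the artefact — refutes (i).
Summary (ii) focuses "in August" (the setting); background Sarah as agent and the dossier as thing and Nadia as recipient. Fact (5) matches that background with setting = in October — refutes (ii).

1, 5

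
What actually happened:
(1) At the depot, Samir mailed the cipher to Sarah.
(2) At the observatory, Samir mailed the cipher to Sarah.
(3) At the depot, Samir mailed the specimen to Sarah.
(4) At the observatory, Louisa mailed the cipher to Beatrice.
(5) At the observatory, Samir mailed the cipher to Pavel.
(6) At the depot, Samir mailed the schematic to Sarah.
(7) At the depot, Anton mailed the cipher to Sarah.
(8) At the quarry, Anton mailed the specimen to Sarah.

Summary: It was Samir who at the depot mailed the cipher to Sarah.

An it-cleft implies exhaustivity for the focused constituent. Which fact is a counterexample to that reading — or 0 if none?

7

The cleft puts "Samir" in focus and presupposes the open proposition with the cipher as thing and Sarah as recipient and at the depot as setting.
Exhaustivity: Samir is the only agent satisfying that background.
But fact (7) also has the cipher as thing and Sarah as recipient and at the depot as setting, with agent = Anton — so the exhaustive reading fails.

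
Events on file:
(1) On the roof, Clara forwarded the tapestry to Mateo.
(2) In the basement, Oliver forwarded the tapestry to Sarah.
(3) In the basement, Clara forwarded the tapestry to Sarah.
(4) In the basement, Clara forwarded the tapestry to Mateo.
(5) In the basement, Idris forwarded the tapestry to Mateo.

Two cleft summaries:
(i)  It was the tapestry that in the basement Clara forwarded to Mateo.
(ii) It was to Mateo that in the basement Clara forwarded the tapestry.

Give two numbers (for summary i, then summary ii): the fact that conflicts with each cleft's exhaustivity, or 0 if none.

0, 3

(i): focus "the tapestry". No fact shares agent = Clara, recipient = Mateo, setting = in the basement with a different thing. 0.
(ii): focus "Mateo". Looking for agent = Clara, thing = the tapestry, setting = in the basement with some other recipient — fact (3) has Sarah there. Refuted.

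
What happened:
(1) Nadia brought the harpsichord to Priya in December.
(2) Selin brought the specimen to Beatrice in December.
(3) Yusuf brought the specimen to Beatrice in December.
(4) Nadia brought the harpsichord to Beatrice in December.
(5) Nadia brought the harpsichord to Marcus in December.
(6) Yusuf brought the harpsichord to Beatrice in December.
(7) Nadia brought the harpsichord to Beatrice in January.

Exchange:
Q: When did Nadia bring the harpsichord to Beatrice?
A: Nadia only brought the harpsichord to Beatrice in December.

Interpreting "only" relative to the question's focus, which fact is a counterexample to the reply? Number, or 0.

7

The question "When did ...?" targets the setting, so in the reply the focus falls on "in December".
"Only" then excludes alternative settings while the background — same agent, thing, recipient (Nadia / the harpsichord / Beatrice) — is held fixed.
Fact (7) shares the background with a different setting (in January) — counterexample.
(Fact (1) would refute a reading with focus on the recipient — but that is not what the question asks.)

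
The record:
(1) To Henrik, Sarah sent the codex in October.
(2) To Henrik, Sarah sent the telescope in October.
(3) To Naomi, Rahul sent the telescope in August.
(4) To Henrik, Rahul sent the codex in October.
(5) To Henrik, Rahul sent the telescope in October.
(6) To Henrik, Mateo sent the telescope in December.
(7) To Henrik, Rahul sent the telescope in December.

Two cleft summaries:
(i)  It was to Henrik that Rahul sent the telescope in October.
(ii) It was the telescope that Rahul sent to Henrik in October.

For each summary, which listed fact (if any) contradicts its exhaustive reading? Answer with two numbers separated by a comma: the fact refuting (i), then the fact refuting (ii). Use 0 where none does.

0, 4

(i): focus "Henrik". No fact shares same agent, thing, setting (Rahul / the telescope / in October) with a different recipient. 0.
(ii): focus "the telescope". Looking for same agent, recipient, setting (Rahul / Henrik / in October) with some other thing — fact (4) has the codex there. Refuted.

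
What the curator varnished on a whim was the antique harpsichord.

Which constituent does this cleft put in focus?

the antique harpsichord

In a pseudo-cleft "What ... was X", the post-copular constituent X is the focus.
Here the focus is "the antique harpsichord". The backgrounded (presupposed) material includes "the curator" and "on a whim".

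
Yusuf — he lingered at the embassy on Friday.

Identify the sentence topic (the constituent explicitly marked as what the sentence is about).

Yusuf

The construction explicitly marks "Yusuf" as what the sentence is about — the topic.
The remainder of the clause is the comment (what is said about the topic).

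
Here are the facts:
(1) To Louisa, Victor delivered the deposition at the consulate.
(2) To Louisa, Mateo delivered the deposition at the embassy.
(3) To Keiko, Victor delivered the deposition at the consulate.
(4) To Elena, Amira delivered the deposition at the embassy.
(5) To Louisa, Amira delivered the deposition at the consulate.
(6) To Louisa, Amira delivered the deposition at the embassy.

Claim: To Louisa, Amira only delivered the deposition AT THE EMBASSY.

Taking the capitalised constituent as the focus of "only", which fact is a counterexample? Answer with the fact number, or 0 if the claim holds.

5

The capitals mark "at the embassy" as focus. So "only" rules out other settings, with the rest (agent = Amira, thing = the deposition, recipient = Louisa) as background.
Fact (5) matches on agent = Amira, thing = the deposition, recipient = Louisa, but has setting = at the consulate instead. That refutes the claim.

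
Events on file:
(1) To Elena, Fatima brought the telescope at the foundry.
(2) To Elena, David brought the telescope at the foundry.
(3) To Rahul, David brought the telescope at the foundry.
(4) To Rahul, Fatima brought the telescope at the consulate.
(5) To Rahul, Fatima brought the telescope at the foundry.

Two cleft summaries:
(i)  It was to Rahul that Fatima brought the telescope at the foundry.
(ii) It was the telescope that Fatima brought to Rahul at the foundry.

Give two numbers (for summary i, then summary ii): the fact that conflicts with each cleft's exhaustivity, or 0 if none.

(i): focus "Rahul". Looking for Fatima as agent and the telescope as thing and at the foundry as setting with some other recipient — fact (1) has Elena there. Refuted.
(ii): focus "the telescope". No fact shares Fatima as agent and Rahul as recipient and at the foundry as setting with a different thing. 0.

1, 0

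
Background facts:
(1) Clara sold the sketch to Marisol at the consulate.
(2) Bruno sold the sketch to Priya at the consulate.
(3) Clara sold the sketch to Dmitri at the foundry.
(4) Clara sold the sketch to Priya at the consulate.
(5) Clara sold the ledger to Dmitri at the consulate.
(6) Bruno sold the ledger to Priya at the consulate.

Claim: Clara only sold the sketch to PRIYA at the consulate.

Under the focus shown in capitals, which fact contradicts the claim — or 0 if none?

1

Focus (in capitals) is "Priya" — the recipient. "Only" excludes alternative recipients while holding fixed agent = Clara, thing = the sketch, setting = at the consulate.
Fact (1) shares the background but differs in recipient (Marisol) — a counterexample.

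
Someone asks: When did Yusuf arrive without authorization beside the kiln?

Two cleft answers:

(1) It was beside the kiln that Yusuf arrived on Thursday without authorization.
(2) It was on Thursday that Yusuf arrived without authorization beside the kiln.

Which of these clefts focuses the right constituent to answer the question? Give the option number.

2

The question word "when" targets the time.
Option (1) clefts "beside the kiln" — the location, not what was asked.
Option (2) clefts "on Thursday" — that matches what the question asks about.
So the congruent reply is (2).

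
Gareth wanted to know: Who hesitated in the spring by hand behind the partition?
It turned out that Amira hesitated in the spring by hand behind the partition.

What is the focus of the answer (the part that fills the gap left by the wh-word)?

Amira

The wh-word "who" asks about the subject (agent).
In the answer, "behind the partition", "by hand" and "in the spring" are given — repeated from the question.
The constituent filling the subject (agent) gap is "Amira"; that is the focus and would carry nuclear stress.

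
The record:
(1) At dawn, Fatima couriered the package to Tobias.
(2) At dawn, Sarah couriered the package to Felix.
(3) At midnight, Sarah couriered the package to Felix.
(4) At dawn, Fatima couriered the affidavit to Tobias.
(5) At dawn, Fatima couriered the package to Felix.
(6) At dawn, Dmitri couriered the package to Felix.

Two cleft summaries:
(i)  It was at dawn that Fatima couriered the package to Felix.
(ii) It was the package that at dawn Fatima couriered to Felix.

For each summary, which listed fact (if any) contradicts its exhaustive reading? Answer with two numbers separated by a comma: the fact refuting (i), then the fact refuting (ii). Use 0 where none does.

Summary (i) focuses "at dawn" (the setting); background agent = Fatima, thing = the package, recipient = Felix. No fact matches that background with a different setting, so 0.
Summary (ii) focuses "the package" (the thing); background agent = Fatima, recipient = Felix, setting = at dawn. No fact matches that background with a different thing, so 0.

0, 0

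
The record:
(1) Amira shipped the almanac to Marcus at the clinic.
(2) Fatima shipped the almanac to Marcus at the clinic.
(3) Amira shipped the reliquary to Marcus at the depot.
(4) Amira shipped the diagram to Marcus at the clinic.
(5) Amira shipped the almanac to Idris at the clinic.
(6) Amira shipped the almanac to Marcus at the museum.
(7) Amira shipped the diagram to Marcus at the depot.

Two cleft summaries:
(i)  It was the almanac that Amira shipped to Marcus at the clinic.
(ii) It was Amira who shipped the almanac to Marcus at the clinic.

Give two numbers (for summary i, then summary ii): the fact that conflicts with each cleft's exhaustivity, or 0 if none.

Summary (i) focuses "the almanac" (the thing); background same agent, recipient, setting (Amira / Marcus / at the clinic). Fact (4) matches that background with thing = the diagram — refutes (i).
Summary (ii) focuses "Amira" (the agent); background same thing, recipient, setting (the almanac / Marcus / at the clinic). Fact (2) matches that background with agent = Fatima — refutes (ii).

4, 2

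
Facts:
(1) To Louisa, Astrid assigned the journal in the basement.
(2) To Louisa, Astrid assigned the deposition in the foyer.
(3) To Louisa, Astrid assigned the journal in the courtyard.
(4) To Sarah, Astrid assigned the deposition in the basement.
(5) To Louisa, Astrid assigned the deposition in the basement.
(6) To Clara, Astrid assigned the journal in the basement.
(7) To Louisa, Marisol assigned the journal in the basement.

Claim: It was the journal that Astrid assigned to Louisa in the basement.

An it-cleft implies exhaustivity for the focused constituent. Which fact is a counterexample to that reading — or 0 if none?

5

The cleft puts "the journal" in focus and presupposes the open proposition with agent = Astrid, recipient = Louisa, setting = in the basement.
Exhaustivity: the journal is the only thing satisfying that background.
But fact (5) also has agent = Astrid, recipient = Louisa, setting = in the basement, with thing = the deposition — so the exhaustive reading fails.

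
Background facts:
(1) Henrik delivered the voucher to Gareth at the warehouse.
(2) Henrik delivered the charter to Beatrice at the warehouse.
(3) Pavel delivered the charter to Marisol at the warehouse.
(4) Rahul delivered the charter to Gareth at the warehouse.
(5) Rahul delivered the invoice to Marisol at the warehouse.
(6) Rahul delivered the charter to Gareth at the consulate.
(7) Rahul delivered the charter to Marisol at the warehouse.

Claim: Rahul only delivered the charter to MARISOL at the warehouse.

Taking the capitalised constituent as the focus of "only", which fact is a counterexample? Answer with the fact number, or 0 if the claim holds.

The capitals mark "Marisol" as focus. So "only" rules out other recipients, with the rest (same agent, thing, setting (Rahul / the charter / at the warehouse)) as background.
Fact (4) matches on same agent, thing, setting (Rahul / the charter / at the warehouse), but has recipient = Gareth instead. That refutes the claim.

4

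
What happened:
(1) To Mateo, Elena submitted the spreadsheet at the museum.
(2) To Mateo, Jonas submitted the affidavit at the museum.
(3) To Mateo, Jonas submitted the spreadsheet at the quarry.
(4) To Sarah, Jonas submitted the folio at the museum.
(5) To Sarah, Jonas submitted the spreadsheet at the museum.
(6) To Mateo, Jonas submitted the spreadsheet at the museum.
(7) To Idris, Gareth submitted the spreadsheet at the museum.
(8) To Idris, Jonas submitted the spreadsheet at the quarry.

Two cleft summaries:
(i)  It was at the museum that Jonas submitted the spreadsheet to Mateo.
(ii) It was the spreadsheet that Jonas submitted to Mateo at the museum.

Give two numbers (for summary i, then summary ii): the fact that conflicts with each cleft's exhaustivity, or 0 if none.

3, 2

Summary (i) focuses "at the museum" (the setting); background Jonas as agent and the spreadsheet as thing and Mateo as recipient. Fact (3) matches that background with setting = at the quarry — refutes (i).
Summary (ii) focuses "the spreadsheet" (the thing); background Jonas as agent and Mateo as recipient and at the museum as setting. Fact (2) matches that background with thing = the affidavit — refutes (ii).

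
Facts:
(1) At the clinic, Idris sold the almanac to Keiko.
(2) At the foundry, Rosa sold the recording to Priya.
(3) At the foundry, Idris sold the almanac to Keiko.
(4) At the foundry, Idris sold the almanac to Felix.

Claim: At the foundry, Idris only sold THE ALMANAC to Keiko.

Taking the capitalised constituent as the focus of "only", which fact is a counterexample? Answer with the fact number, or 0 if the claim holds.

0

The capitals mark "the almanac" as focus. So "only" rules out other things, with the rest (Idris as agent and Keiko as recipient and at the foundry as setting) as background.
Every other fact changes something in the background, not just the thing. Nothing refutes the claim.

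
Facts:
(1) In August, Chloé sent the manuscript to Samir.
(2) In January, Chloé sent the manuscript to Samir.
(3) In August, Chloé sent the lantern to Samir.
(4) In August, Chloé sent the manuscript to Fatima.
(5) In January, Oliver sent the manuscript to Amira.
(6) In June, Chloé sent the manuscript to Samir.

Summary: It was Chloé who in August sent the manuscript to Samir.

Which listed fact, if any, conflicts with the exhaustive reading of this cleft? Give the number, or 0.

0

The cleft puts "Chloé" in focus and presupposes the open proposition with the manuscript as thing and Samir as recipient and in August as setting.
Exhaustivity: Chloé is the only agent satisfying that background.
Every other fact differs from the presupposition on some backgrounded slot, so none challenges the exhaustivity.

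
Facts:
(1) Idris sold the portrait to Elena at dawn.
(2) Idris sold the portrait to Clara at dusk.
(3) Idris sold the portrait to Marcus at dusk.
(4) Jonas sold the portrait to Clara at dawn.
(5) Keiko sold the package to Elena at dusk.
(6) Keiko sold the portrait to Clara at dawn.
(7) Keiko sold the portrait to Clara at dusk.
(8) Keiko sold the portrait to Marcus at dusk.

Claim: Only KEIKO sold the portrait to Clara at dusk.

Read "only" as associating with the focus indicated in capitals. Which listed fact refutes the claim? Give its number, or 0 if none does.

The capitals mark "Keiko" as focus. So "only" rules out other agents, with the rest (thing = the portrait, recipient = Clara, setting = at dusk) as background.
Fact (2) shares the background but differs in agent (Idris) — a counterexample.

2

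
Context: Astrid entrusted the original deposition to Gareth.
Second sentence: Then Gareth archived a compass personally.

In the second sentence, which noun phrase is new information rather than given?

a compass

"Gareth" in the second sentence is given — already mentioned in the context.
"a compass" has no antecedent in the context; it is discourse-new (the indefinite article also signals a new referent).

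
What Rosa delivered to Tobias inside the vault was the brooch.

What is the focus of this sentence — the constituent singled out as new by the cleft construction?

In a pseudo-cleft "What ... was X", the post-copular constituent X is the focus.
Here the focus is "the brooch". The backgrounded (presupposed) material includes "Rosa", "to Tobias" and "inside the vault".

the brooch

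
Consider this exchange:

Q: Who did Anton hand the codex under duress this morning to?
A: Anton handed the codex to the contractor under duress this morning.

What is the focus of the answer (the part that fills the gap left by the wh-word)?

The wh-word "who" asks about the recipient.
In the answer, "Anton", "the codex", "under duress" and "this morning" are given — repeated from the question.
The constituent filling the recipient gap is "to the contractor"; that is the focus and would carry nuclear stress.

to the contractor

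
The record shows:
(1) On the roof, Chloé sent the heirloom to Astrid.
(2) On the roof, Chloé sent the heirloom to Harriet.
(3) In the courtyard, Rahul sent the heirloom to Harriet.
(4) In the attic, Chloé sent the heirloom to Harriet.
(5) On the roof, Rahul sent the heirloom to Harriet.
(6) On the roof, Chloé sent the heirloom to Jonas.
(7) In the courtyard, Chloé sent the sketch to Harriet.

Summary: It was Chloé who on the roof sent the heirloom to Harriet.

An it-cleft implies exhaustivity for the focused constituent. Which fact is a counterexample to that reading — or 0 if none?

5

The cleft puts "Chloé" in focus and presupposes the open proposition with thing = the heirloom, recipient = Harriet, setting = on the roof.
The exhaustive reading says no other agent fits that background.
Fact (5) shares the background but with agent = Rahul; exhaustivity is violated.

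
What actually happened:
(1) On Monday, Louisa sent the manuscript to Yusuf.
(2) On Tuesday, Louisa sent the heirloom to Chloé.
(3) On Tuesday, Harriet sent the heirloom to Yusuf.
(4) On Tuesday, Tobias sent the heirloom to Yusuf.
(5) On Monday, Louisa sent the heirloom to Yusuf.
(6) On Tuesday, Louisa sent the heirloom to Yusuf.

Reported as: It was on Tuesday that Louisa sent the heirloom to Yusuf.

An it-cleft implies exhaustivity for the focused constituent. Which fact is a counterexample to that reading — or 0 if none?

The cleft puts "on Tuesday" in focus and presupposes the open proposition with Louisa as agent and the heirloom as thing and Yusuf as recipient.
Exhaustivity: on Tuesday is the only setting satisfying that background.
But fact (5) also has Louisa as agent and the heirloom as thing and Yusuf as recipient, with setting = on Monday — so the exhaustive reading fails.

5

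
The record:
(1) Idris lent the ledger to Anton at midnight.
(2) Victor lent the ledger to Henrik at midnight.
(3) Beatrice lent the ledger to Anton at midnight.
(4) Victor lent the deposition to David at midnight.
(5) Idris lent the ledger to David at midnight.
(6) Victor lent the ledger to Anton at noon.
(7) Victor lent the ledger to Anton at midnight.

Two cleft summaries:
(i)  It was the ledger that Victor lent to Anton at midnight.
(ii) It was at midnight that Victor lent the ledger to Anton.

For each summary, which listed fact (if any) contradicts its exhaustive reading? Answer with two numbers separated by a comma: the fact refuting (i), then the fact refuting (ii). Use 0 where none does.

(i): focus "the ledger". No fact shares Victor as agent and Anton as recipient and at midnight as setting with a different thing. 0.
(ii): focus "at midnight". Looking for Victor as agent and the ledger as thing and Anton as recipient with some other setting — fact (6) has at noon there. Refuted.

0, 6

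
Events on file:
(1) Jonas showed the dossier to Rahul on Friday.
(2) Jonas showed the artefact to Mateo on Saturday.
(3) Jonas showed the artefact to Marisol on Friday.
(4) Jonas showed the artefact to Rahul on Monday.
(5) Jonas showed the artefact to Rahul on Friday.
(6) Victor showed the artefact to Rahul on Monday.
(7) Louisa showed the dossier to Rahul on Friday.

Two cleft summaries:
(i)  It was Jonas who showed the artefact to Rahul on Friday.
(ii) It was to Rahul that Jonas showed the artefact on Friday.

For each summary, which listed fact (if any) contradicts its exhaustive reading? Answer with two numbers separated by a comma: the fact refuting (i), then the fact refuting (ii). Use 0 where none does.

0, 3

(i): focus "Jonas". No fact shares thing = the artefact, recipient = Rahul, setting = on Friday with a different agent. 0.
(ii): focus "Rahul". Looking for agent = Jonas, thing = the artefact, setting = on Friday with some other recipient — fact (3) has Marisol there. Refuted.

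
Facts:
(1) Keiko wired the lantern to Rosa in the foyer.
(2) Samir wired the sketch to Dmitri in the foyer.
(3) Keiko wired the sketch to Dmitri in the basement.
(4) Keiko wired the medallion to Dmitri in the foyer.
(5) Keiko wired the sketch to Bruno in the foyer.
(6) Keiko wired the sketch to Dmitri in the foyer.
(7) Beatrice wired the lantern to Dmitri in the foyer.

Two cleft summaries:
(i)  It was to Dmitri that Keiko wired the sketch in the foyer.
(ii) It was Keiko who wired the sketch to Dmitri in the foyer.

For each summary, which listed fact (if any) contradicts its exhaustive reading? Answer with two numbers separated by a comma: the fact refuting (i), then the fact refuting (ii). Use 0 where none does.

(i): focus "Dmitri". Looking for agent = Keiko, thing = the sketch, setting = in the foyer with some other recipient — fact (5) has Bruno there. Refuted.
(ii): focus "Keiko". Looking for thing = the sketch, recipient = Dmitri, setting = in the foyer with some other agent — fact (2) has Samir there. Refuted.

5, 2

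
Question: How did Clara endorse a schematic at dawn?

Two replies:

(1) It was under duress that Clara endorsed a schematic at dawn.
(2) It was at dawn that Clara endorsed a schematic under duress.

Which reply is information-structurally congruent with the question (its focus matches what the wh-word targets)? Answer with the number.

1

The question word "how" targets the manner.
Option (1) clefts "under duress" — that matches what the question asks about.
Option (2) clefts "at dawn" — the time, not what was asked.
So the congruent reply is (1).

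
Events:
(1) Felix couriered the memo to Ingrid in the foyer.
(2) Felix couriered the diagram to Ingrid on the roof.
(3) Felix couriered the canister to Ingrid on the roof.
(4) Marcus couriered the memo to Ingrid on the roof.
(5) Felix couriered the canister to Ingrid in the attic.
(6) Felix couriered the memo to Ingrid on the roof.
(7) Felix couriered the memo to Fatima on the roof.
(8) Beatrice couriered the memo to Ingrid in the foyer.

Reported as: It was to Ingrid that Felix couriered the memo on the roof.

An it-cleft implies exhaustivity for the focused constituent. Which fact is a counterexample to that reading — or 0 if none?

The cleft puts "Ingrid" in focus and presupposes the open proposition with same agent, thing, setting (Felix / the memo / on the roof).
The exhaustive reading says no other recipient fits that background.
But fact (7) also has same agent, thing, setting (Felix / the memo / on the roof), with recipient = Fatima — so the exhaustive reading fails.

7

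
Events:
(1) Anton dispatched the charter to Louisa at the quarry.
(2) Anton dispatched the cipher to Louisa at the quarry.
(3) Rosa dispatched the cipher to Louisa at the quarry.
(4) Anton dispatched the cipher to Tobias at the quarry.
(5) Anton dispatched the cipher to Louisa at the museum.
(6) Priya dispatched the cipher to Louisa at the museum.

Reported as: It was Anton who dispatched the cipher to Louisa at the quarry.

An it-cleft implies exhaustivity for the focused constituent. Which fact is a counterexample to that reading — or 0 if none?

3

The cleft puts "Anton" in focus and presupposes the open proposition with the cipher as thing and Louisa as recipient and at the quarry as setting.
The exhaustive reading says no other agent fits that background.
But fact (3) also has the cipher as thing and Louisa as recipient and at the quarry as setting, with agent = Rosa — so the exhaustive reading fails.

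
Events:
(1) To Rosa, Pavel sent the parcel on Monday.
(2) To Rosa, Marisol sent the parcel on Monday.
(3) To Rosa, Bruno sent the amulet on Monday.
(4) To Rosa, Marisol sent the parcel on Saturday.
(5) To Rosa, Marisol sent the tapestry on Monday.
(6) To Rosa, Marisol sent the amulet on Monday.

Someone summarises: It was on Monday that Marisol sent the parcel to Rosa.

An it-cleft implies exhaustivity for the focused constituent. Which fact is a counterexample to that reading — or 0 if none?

The cleft puts "on Monday" in focus and presupposes the open proposition with Marisol as agent and the parcel as thing and Rosa as recipient.
Exhaustivity: on Monday is the only setting satisfying that background.
Fact (4) shares the background but with setting = on Saturday; exhaustivity is violated.

4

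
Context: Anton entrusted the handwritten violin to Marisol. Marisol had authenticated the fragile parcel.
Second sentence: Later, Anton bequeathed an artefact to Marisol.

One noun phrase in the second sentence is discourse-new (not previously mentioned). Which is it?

an artefact

"Anton" and "Marisol" in the second sentence are given — already mentioned in the context.
"an artefact" has no antecedent in the context; it is discourse-new (the indefinite article also signals a new referent).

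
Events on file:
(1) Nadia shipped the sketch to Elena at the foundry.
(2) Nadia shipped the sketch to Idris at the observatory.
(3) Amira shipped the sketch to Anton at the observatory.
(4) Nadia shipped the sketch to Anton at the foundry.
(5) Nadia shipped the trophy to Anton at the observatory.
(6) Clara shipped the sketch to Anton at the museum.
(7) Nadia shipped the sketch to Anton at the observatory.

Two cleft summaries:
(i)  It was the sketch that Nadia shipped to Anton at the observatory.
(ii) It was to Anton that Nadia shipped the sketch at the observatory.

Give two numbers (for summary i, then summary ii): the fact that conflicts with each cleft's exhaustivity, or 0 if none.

5, 2

Summary (i) focuses "the sketch" (the thing); background same agent, recipient, setting (Nadia / Anton / at the observatory). Fact (5) matches that background with thing = the trophy — refutes (i).
Summary (ii) focuses "Anton" (the recipient); background same agent, thing, setting (Nadia / the sketch / at the observatory). Fact (2) matches that background with recipient = Idris — refutes (ii).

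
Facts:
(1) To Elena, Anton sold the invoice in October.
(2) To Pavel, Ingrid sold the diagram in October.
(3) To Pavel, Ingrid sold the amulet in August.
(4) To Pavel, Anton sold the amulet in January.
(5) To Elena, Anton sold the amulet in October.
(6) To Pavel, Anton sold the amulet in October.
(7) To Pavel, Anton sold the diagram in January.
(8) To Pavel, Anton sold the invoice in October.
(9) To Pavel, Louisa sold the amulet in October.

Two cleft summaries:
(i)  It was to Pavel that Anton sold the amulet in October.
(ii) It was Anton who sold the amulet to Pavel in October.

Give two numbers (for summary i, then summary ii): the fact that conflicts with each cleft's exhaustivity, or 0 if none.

5, 9

(i): focus "Pavel". Looking for same agent, thing, setting (Anton / the amulet / in October) with some other recipient — fact (5) has Elena there. Refuted.
(ii): focus "Anton". Looking for same thing, recipient, setting (the amulet / Pavel / in October) with some other agent — fact (9) has Louisa there. Refuted.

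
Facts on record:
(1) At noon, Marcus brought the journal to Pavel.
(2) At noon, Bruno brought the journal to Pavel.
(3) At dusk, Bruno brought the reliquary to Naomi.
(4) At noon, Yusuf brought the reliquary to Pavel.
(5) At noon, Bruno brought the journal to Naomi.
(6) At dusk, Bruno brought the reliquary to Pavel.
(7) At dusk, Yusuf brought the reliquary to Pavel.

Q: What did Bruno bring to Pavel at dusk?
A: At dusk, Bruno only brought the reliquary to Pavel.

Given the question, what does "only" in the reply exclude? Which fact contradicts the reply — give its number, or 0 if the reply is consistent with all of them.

The question "What did ...?" targets the thing, so in the reply the focus falls on "the reliquary".
So "only" ranges over things; the rest (agent = Bruno, recipient = Pavel, setting = at dusk) is presupposed.
No fact keeps agent = Bruno, recipient = Pavel, setting = at dusk while changing the thing; every other fact differs on something backgrounded. The reply stands.
(Fact (3) would refute a reading with focus on the recipient — but that is not what the question asks.)

0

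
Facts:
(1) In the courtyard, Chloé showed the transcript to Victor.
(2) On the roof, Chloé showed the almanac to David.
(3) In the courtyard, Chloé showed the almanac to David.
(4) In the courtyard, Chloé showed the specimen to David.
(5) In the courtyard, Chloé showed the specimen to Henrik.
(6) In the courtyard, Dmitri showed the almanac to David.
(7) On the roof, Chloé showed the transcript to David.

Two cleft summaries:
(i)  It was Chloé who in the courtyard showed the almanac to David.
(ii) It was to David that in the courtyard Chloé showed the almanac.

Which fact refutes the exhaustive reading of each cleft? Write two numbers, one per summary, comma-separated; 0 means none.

6, 0

(i): focus "Chloé". Looking for same thing, recipient, setting (the almanac / David / in the courtyard) with some other agent — fact (6) has Dmitri there. Refuted.
(ii): focus "David". No fact shares same agent, thing, setting (Chloé / the almanac / in the courtyard) with a different recipient. 0.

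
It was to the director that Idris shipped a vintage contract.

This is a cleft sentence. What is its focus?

to the director

In an it-cleft "It was X that/who ...", the clefted constituent X is the focus; the that/who-clause expresses the presupposed open proposition.
Here the focus is "to the director". The backgrounded (presupposed) material includes "Idris" and "a vintage contract".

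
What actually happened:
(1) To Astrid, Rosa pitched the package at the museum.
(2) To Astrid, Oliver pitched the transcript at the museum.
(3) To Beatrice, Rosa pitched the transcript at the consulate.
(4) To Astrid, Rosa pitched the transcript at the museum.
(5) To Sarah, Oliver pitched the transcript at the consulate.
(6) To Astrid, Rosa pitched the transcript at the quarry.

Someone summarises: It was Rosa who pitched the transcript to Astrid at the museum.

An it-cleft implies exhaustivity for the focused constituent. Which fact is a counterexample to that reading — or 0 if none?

Focus of the cleft: "Rosa" (the agent). Presupposed background: same thing, recipient, setting (the transcript / Astrid / at the museum).
Exhaustivity: Rosa is the only agent satisfying that background.
Fact (2) shares the background but with agent = Oliver; exhaustivity is violated.

2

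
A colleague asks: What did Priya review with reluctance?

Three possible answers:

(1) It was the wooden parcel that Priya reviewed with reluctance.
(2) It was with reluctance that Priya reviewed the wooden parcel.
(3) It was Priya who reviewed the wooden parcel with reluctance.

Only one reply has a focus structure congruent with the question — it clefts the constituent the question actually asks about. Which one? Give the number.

The question word "what" targets the direct object.
Option (1) clefts "the wooden parcel" — that matches what the question asks about.
Option (2) clefts "with reluctance" — the manner, not what was asked.
Option (3) clefts "Priya" — the subject (agent), not what was asked.
So the congruent reply is (1).

1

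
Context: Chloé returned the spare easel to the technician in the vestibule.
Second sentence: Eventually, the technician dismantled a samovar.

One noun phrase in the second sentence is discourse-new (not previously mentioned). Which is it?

"the technician" in the second sentence is given — already mentioned in the context.
"a samovar" has no antecedent in the context; it is discourse-new (the indefinite article also signals a new referent).

a samovar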